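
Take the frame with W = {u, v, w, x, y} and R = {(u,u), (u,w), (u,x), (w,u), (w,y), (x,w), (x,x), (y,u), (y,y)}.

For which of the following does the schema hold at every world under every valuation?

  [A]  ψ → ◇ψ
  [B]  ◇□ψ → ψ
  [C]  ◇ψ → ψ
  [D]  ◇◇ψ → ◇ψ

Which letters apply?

R is not reflexive: not v R v.
R is not symmetric: u R x but not x R u.
R is not transitive: u R w and w R y but not u R y.
R is not a subset of the identity: u R w with u ≠ w.
(A) the dual of axiom T: valid iff R is reflexive. R is not reflexive — not valid.
(B) ◇□ψ → ψ (the dual of axiom B) characterises the symmetric frames. R is not symmetric — not valid.
(C) ◇ψ → ψ is valid only on frames where every R-edge is a self-loop. Here R ⊄ identity — not valid.
(D) ◇◇ψ → ◇ψ is the dual of axiom 4; it is valid on a frame exactly when R is transitive. R is not transitive, so not valid.

none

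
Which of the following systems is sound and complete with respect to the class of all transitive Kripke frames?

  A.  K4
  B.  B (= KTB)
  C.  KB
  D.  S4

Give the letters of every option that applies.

(A) K4 is determined by exactly this class.
(B) B (= KTB) is determined by the class of reflexive and symmetric frames.
(C) KB is determined by the class of symmetric frames.
(D) S4 is determined by the class of reflexive and transitive frames.

A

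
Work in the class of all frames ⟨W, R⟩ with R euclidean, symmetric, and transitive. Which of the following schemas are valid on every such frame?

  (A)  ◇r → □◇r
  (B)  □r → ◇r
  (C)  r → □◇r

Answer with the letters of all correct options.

A, C

(A) axiom 5: valid iff R is euclidean. Every such R is euclidean — valid.
(B) □r → ◇r is axiom D, which corresponds to seriality. Such an R need not be serial — not valid.
(C) r → □◇r is axiom B; it is valid on a frame exactly when R is symmetric. Every such R is symmetric, so valid.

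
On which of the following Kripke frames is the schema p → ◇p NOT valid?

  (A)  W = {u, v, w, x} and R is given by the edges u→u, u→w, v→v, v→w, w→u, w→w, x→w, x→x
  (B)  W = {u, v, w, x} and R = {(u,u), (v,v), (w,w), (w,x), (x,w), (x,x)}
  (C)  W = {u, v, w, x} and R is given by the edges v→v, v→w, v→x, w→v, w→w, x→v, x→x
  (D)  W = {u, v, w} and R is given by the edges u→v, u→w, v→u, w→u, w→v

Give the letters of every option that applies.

C, D

The schema p → ◇p is the dual of axiom T; it is valid on a frame iff R is reflexive.
(A) R is reflexive (each world relates to itself), so the schema is valid here.
(B) R is reflexive (each world relates to itself), so the schema is valid here.
(C) R is not reflexive (not u R u), so the schema fails here.
(D) R is not reflexive (not u R u), so the schema fails here.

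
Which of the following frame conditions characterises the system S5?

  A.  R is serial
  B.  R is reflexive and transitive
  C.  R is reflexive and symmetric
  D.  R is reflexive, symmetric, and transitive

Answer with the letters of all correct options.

(A) this class determines D, not S5.
(B) this class determines S4, not S5.
(C) this class determines B (= KTB), not S5.
(D) S5 is sound and complete for exactly this class.

D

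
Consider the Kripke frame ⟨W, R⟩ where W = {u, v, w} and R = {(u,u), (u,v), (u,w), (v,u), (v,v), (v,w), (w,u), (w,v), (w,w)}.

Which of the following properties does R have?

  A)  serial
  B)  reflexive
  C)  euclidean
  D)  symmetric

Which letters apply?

A, B, C, D

(A) serial: every world has an R-successor.
(B) reflexive: each world relates to itself.
(C) euclidean: any two R-successors of the same world are R-related.
(D) symmetric: every R-edge is matched by its reverse.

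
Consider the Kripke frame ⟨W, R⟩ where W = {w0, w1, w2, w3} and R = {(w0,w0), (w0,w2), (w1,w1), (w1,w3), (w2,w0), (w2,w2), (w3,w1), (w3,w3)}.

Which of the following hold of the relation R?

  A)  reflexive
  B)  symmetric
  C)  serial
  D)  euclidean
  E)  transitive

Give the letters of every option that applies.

(A) reflexive: each world relates to itself.
(B) symmetric: every R-edge is matched by its reverse.
(C) serial: every world has an R-successor.
(D) euclidean: any two R-successors of the same world are R-related.
(E) transitive: R is closed under composition.

A, B, C, D, E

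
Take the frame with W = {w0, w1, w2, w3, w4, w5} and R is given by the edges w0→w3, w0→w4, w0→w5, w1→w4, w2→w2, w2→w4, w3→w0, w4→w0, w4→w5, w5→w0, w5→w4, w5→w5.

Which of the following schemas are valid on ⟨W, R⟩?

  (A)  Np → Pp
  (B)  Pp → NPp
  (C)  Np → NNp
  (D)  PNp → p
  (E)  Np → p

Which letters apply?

R is not reflexive: not w0 R w0.
R is not symmetric: w1 R w4 but not w4 R w1.
R is not transitive: w0 R w3 and w3 R w0 but not w0 R w0.
R is not euclidean: w0 R w3 and w0 R w4 but not w3 R w4.
R is serial: every world has an R-successor.
(A) Np → Pp is axiom D, which corresponds to seriality. R is serial — valid.
(B) Pp → NPp (axiom 5) characterises the euclidean frames. R is not euclidean — not valid.
(C) Np → NNp is axiom 4; it is valid on a frame exactly when R is transitive. R is not transitive, so not valid.
(D) PNp → p (the dual of axiom B) characterises the symmetric frames. R is not symmetric — not valid.
(E) Np → p is axiom T, which corresponds to reflexivity. R is not reflexive — not valid.

A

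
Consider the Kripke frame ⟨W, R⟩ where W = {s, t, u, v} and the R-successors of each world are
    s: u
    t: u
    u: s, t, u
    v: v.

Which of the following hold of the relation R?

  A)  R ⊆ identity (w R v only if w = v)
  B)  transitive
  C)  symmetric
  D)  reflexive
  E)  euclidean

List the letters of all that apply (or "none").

C

(A) not ⊆ identity: s R u with s ≠ u.
(B) not transitive: s R u and u R s but not s R s.
(C) symmetric: every R-edge is matched by its reverse.
(D) not reflexive: not s R s.
(E) not euclidean: u R s and u R t but not s R t.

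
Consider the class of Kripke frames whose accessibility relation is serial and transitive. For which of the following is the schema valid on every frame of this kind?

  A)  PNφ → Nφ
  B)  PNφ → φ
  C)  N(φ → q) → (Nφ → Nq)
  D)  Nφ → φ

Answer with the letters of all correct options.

(A) the dual of axiom 5: valid iff R is euclidean. Such an R need not be euclidean — not valid.
(B) the dual of axiom B: valid iff R is symmetric. Such an R need not be symmetric — not valid.
(C) N(φ → q) → (Nφ → Nq) is the K axiom; it holds on all frames — valid.
(D) Nφ → φ is axiom T, which corresponds to reflexivity. Such an R need not be reflexive — not valid.

C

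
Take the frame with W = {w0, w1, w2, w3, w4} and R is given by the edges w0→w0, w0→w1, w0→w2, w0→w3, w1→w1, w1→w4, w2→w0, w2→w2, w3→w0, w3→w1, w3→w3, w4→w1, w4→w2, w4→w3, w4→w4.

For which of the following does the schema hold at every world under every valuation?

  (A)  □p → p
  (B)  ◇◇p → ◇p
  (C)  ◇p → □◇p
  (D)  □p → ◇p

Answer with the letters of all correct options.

R is reflexive: each world relates to itself.
R is not transitive: w0 R w1 and w1 R w4 but not w0 R w4.
R is not euclidean: w0 R w1 and w0 R w0 but not w1 R w0.
R is serial: every world has an R-successor.
(A) □p → p is axiom T; it is valid on a frame exactly when R is reflexive. R is reflexive, so valid.
(B) ◇◇p → ◇p is the dual of axiom 4, which corresponds to transitivity. R is not transitive — not valid.
(C) ◇p → □◇p (axiom 5) characterises the euclidean frames. R is not euclidean — not valid.
(D) □p → ◇p (axiom D) characterises the serial frames. R is serial — valid.

A, D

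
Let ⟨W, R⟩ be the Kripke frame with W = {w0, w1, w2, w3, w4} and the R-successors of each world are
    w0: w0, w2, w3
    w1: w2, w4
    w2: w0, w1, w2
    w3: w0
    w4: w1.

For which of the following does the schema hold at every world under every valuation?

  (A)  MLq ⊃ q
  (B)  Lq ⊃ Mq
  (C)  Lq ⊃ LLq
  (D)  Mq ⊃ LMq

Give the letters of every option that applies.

R is symmetric: every R-edge is matched by its reverse.
R is not transitive: w0 R w2 and w2 R w1 but not w0 R w1.
R is not euclidean: w0 R w2 and w0 R w3 but not w2 R w3.
R is serial: every world has an R-successor.
(A) the dual of axiom B: valid iff R is symmetric. R is symmetric — valid.
(B) Lq ⊃ Mq is axiom D; it is valid on a frame exactly when R is serial. R is serial, so valid.
(C) Lq ⊃ LLq is axiom 4; it is valid on a frame exactly when R is transitive. R is not transitive, so not valid.
(D) Mq ⊃ LMq is axiom 5, which corresponds to the euclidean property. R is not euclidean — not valid.

A, B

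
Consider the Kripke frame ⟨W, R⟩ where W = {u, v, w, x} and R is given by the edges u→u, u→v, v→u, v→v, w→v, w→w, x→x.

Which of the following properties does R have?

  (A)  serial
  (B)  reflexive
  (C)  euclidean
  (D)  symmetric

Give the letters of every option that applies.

(A) serial: every world has an R-successor.
(B) reflexive: each world relates to itself.
(C) not euclidean: w R v and w R w but not v R w.
(D) not symmetric: w R v but not v R w.

A, B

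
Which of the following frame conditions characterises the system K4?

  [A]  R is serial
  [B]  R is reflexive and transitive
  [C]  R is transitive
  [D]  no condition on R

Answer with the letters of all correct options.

(A) this class determines D, not K4.
(B) this class determines S4, not K4.
(C) K4 is sound and complete for exactly this class.
(D) this class determines K, not K4.

C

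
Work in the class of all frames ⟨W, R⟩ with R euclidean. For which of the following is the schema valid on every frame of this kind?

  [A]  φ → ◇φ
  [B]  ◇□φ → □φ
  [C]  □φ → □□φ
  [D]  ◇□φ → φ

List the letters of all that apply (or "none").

(A) the dual of axiom T: valid iff R is reflexive. Such an R need not be reflexive — not valid.
(B) ◇□φ → □φ is the dual of axiom 5, which corresponds to the euclidean property. Every such R is euclidean — valid.
(C) □φ → □□φ is axiom 4, which corresponds to transitivity. Such an R need not be transitive — not valid.
(D) ◇□φ → φ is the dual of axiom B, which corresponds to symmetry. Such an R need not be symmetric — not valid.

B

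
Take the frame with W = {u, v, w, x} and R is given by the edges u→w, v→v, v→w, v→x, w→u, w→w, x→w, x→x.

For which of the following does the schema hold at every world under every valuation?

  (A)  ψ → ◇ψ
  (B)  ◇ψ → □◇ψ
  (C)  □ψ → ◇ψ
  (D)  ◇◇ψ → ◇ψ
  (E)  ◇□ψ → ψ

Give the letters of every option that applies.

C

R is not reflexive: not u R u.
R is not symmetric: v R w but not w R v.
R is not transitive: u R w and w R u but not u R u.
R is not euclidean: v R w and v R v but not w R v.
R is serial: every world has an R-successor.
(A) the dual of axiom T: valid iff R is reflexive. R is not reflexive — not valid.
(B) ◇ψ → □◇ψ (axiom 5) characterises the euclidean frames. R is not euclidean — not valid.
(C) □ψ → ◇ψ is axiom D; it is valid on a frame exactly when R is serial. R is serial, so valid.
(D) the dual of axiom 4: valid iff R is transitive. R is not transitive — not valid.
(E) ◇□ψ → ψ is the dual of axiom B, which corresponds to symmetry. R is not symmetric — not valid.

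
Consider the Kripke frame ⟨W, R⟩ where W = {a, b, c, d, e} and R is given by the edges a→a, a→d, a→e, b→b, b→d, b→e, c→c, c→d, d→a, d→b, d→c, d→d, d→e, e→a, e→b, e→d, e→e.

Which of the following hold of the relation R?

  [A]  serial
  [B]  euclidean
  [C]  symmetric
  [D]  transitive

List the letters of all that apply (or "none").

A, C

(A) serial: every world has an R-successor.
(B) not euclidean: d R a and d R b but not a R b.
(C) symmetric: every R-edge is matched by its reverse.
(D) not transitive: a R d and d R b but not a R b.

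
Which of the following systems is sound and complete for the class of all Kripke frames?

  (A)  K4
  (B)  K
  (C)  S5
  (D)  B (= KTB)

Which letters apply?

(A) K4 is determined by the class of transitive frames.
(B) K is determined by exactly this class.
(C) S5 is determined by the class of reflexive, symmetric, and transitive frames.
(D) B (= KTB) is determined by the class of reflexive and symmetric frames.

B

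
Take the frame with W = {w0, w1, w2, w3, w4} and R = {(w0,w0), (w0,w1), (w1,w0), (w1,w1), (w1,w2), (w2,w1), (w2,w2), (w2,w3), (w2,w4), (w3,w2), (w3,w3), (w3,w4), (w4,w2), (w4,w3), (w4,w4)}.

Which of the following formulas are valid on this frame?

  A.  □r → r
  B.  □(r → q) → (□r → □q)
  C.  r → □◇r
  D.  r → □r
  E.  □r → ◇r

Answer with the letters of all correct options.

A, B, C, E

R is reflexive: each world relates to itself.
R is symmetric: every R-edge is matched by its reverse.
R is serial: every world has an R-successor.
R is not a subset of the identity: w0 R w1 with w0 ≠ w1.
(A) □r → r (axiom T) characterises the reflexive frames. R is reflexive — valid.
(B) this is just K, valid on every normal frame.
(C) axiom B: valid iff R is symmetric. R is symmetric — valid.
(D) r → □r is equivalent to ◇p→p; it holds exactly when R ⊆ identity. Here R ⊄ identity — not valid.
(E) axiom D: valid iff R is serial. R is serial — valid.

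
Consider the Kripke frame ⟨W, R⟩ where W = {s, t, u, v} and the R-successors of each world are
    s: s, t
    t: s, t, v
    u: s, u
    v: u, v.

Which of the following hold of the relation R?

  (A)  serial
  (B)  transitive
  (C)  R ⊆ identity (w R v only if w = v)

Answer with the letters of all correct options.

(A) serial: every world has an R-successor.
(B) not transitive: s R t and t R v but not s R v.
(C) not ⊆ identity: s R t with s ≠ t.

A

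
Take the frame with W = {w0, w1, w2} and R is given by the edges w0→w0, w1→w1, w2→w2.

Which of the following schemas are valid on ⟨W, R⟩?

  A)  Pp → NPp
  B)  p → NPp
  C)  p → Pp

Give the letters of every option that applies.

A, B, C

R is reflexive: each world relates to itself.
R is symmetric: every R-edge is matched by its reverse.
R is euclidean: any two R-successors of the same world are R-related.
(A) Pp → NPp (axiom 5) characterises the euclidean frames. R is euclidean — valid.
(B) p → NPp (axiom B) characterises the symmetric frames. R is symmetric — valid.
(C) p → Pp (the dual of axiom T) characterises the reflexive frames. R is reflexive — valid.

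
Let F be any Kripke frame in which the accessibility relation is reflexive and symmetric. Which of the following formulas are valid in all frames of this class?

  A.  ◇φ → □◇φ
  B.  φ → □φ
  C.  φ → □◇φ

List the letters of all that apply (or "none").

C

Reflexive relations are serial.
(A) axiom 5: valid iff R is euclidean. Such an R need not be euclidean — not valid.
(B) φ → □φ (equivalent to ◇p→p) corresponds to R being a subset of the identity. Such an R need not be a subset of the identity, so not valid.
(C) φ → □◇φ is axiom B; it is valid on a frame exactly when R is symmetric. Every such R is symmetric, so valid.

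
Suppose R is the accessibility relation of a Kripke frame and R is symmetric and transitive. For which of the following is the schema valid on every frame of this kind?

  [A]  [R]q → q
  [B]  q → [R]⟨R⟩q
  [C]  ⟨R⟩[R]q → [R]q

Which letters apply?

B, C

A symmetric transitive relation is euclidean (uRv and uRw give vRu by symmetry, then vRw by transitivity).
(A) [R]q → q (axiom T) characterises the reflexive frames. Such an R need not be reflexive — not valid.
(B) axiom B: valid iff R is symmetric. Every such R is symmetric — valid.
(C) the dual of axiom 5: valid iff R is euclidean. Every such R is euclidean — valid.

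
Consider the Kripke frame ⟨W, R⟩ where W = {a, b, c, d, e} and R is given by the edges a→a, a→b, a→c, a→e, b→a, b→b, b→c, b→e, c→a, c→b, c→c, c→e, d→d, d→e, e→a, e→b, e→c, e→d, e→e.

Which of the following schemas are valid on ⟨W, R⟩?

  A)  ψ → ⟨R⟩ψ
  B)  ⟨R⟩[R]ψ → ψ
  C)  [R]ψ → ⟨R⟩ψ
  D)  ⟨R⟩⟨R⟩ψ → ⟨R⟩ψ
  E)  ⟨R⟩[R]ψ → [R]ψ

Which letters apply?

R is reflexive: each world relates to itself.
R is symmetric: every R-edge is matched by its reverse.
R is not transitive: a R e and e R d but not a R d.
R is not euclidean: e R a and e R d but not a R d.
R is serial: every world has an R-successor.
(A) ψ → ⟨R⟩ψ (the dual of axiom T) characterises the reflexive frames. R is reflexive — valid.
(B) ⟨R⟩[R]ψ → ψ is the dual of axiom B; it is valid on a frame exactly when R is symmetric. R is symmetric, so valid.
(C) [R]ψ → ⟨R⟩ψ is axiom D; it is valid on a frame exactly when R is serial. R is serial, so valid.
(D) ⟨R⟩⟨R⟩ψ → ⟨R⟩ψ is the dual of axiom 4, which corresponds to transitivity. R is not transitive — not valid.
(E) ⟨R⟩[R]ψ → [R]ψ is the dual of axiom 5; it is valid on a frame exactly when R is euclidean. R is not euclidean, so not valid.

A, B, C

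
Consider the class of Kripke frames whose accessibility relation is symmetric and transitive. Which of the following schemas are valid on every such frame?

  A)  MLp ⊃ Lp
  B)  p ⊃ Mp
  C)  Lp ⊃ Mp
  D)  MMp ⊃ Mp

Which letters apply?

A, D

A symmetric transitive relation is euclidean (uRv and uRw give vRu by symmetry, then vRw by transitivity).
(A) MLp ⊃ Lp is the dual of axiom 5, which corresponds to the euclidean property. Every such R is euclidean — valid.
(B) the dual of axiom T: valid iff R is reflexive. Such an R need not be reflexive — not valid.
(C) axiom D: valid iff R is serial. Such an R need not be serial — not valid.
(D) the dual of axiom 4: valid iff R is transitive. Every such R is transitive — valid.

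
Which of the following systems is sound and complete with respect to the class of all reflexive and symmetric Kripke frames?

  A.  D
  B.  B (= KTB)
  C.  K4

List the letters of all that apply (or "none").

(A) D is determined by the class of serial frames.
(B) B (= KTB) is determined by exactly this class.
(C) K4 is determined by the class of transitive frames.

B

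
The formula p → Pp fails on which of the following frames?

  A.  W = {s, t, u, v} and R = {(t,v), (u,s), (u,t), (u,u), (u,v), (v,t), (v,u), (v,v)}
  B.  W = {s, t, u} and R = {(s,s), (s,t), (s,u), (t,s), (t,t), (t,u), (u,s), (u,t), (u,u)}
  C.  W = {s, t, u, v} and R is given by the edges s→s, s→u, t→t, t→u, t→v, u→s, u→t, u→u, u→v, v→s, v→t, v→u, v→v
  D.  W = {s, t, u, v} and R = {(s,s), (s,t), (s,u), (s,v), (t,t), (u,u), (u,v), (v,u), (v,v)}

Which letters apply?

A

The schema p → Pp is the dual of axiom T; it is valid on a frame iff R is reflexive.
(A) R is not reflexive (not s R s), so the schema fails here.
(B) R is reflexive (each world relates to itself), so the schema is valid here.
(C) R is reflexive (each world relates to itself), so the schema is valid here.
(D) R is reflexive (each world relates to itself), so the schema is valid here.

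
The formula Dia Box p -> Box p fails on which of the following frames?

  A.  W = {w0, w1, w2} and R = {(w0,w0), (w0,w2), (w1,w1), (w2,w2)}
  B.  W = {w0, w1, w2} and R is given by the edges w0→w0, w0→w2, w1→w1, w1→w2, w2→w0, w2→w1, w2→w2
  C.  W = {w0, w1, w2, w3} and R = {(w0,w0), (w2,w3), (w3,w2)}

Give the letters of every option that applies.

A, B, C

The schema Dia Box p -> Box p is the dual of axiom 5; it is valid on a frame iff R is euclidean.
(A) R is not euclidean (w0 R w2 and w0 R w0 but not w2 R w0), so the schema fails here.
(B) R is not euclidean (w2 R w0 and w2 R w1 but not w0 R w1), so the schema fails here.
(C) R is not euclidean (w2 R w3 and w2 R w3 but not w3 R w3), so the schema fails here.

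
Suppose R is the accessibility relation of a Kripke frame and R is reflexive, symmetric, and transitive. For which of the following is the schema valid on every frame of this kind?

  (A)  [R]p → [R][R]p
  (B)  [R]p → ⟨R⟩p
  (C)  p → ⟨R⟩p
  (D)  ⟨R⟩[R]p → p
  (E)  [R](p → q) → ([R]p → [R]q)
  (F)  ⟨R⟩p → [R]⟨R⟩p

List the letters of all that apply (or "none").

A, B, C, D, E, F

A relation that is reflexive, symmetric, and transitive is also euclidean and serial.
(A) [R]p → [R][R]p is axiom 4, which corresponds to transitivity. Every such R is transitive — valid.
(B) [R]p → ⟨R⟩p is axiom D, which corresponds to seriality. Every such R is serial — valid.
(C) p → ⟨R⟩p is the dual of axiom T; it is valid on a frame exactly when R is reflexive. Every such R is reflexive, so valid.
(D) ⟨R⟩[R]p → p is the dual of axiom B, which corresponds to symmetry. Every such R is symmetric — valid.
(E) [R](p → q) → ([R]p → [R]q) is axiom K, valid on every Kripke frame — valid.
(F) ⟨R⟩p → [R]⟨R⟩p is axiom 5; it is valid on a frame exactly when R is euclidean. Every such R is euclidean, so valid.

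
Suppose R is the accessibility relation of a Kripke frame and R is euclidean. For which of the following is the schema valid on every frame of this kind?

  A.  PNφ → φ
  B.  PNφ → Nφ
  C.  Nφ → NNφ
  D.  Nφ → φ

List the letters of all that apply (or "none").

(A) PNφ → φ is the dual of axiom B; it is valid on a frame exactly when R is symmetric. Such an R need not be symmetric, so not valid.
(B) PNφ → Nφ is the dual of axiom 5; it is valid on a frame exactly when R is euclidean. Every such R is euclidean, so valid.
(C) Nφ → NNφ is axiom 4, which corresponds to transitivity. Such an R need not be transitive — not valid.
(D) axiom T: valid iff R is reflexive. Such an R need not be reflexive — not valid.

B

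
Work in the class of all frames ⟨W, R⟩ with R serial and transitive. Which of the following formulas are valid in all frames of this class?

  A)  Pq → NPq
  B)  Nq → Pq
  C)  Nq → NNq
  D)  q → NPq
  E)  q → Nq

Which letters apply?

(A) Pq → NPq (axiom 5) characterises the euclidean frames. Such an R need not be euclidean — not valid.
(B) Nq → Pq is axiom D; it is valid on a frame exactly when R is serial. Every such R is serial, so valid.
(C) axiom 4: valid iff R is transitive. Every such R is transitive — valid.
(D) axiom B: valid iff R is symmetric. Such an R need not be symmetric — not valid.
(E) q → Nq is valid only on frames where every R-edge is a self-loop. Such an R need not be a subset of the identity — not valid.

B, C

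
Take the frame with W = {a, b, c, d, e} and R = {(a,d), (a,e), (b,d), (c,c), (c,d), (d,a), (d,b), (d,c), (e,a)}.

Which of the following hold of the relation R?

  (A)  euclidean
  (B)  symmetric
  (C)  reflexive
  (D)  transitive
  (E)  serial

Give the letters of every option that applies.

B, E

(A) not euclidean: a R d and a R e but not d R e.
(B) symmetric: every R-edge is matched by its reverse.
(C) not reflexive: not a R a.
(D) not transitive: a R d and d R a but not a R a.
(E) serial: every world has an R-successor.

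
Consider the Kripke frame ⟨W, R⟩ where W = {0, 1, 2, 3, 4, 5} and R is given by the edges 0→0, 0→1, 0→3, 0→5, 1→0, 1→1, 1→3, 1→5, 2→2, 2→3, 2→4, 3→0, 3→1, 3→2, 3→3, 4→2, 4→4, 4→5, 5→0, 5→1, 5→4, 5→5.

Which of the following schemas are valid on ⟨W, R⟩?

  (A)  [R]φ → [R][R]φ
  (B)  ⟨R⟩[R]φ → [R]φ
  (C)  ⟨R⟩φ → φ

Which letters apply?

none

R is not transitive: 0 R 3 and 3 R 2 but not 0 R 2.
R is not euclidean: 0 R 3 and 0 R 5 but not 3 R 5.
R is not a subset of the identity: 0 R 1 with 0 ≠ 1.
(A) axiom 4: valid iff R is transitive. R is not transitive — not valid.
(B) ⟨R⟩[R]φ → [R]φ (the dual of axiom 5) characterises the euclidean frames. R is not euclidean — not valid.
(C) ⟨R⟩φ → φ is the converse of T; it holds exactly when R ⊆ identity. Here R ⊄ identity — not valid.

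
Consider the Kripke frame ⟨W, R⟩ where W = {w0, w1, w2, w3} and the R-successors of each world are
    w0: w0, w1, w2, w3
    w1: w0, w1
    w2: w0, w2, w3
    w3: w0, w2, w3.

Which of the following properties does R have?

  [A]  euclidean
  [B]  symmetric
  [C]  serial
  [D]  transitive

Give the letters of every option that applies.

B, C

(A) not euclidean: w0 R w1 and w0 R w2 but not w1 R w2.
(B) symmetric: every R-edge is matched by its reverse.
(C) serial: every world has an R-successor.
(D) not transitive: w1 R w0 and w0 R w2 but not w1 R w2.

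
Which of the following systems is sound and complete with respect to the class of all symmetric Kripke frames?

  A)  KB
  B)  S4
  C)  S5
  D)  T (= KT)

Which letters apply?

(A) KB is determined by exactly this class.
(B) S4 is determined by the class of reflexive and transitive frames.
(C) S5 is determined by the class of reflexive, symmetric, and transitive frames.
(D) T (= KT) is determined by the class of reflexive frames.

A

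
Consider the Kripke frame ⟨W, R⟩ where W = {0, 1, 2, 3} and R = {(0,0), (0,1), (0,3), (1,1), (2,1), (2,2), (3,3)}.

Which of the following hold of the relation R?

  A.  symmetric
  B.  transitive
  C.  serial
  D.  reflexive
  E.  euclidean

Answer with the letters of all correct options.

(A) not symmetric: 0 R 1 but not 1 R 0.
(B) transitive: R is closed under composition.
(C) serial: every world has an R-successor.
(D) reflexive: each world relates to itself.
(E) not euclidean: 0 R 1 and 0 R 0 but not 1 R 0.

B, C, D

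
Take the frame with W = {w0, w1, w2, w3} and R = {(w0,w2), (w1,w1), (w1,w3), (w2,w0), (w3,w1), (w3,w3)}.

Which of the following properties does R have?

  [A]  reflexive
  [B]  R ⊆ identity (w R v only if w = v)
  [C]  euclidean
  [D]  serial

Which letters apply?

(A) not reflexive: not w0 R w0.
(B) not ⊆ identity: w0 R w2 with w0 ≠ w2.
(C) not euclidean: w0 R w2 and w0 R w2 but not w2 R w2.
(D) serial: every world has an R-successor.

D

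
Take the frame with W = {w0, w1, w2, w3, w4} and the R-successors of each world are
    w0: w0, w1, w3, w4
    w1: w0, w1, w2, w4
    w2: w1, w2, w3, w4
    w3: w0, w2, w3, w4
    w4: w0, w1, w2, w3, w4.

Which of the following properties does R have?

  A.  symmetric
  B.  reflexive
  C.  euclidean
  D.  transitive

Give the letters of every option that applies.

A, B

(A) symmetric: every R-edge is matched by its reverse.
(B) reflexive: each world relates to itself.
(C) not euclidean: w0 R w1 and w0 R w3 but not w1 R w3.
(D) not transitive: w0 R w1 and w1 R w2 but not w0 R w2.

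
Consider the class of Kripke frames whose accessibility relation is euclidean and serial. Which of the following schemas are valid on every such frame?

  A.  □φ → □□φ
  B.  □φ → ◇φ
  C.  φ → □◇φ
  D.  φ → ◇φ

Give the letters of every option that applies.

B

(A) □φ → □□φ (axiom 4) characterises the transitive frames. Such an R need not be transitive — not valid.
(B) □φ → ◇φ is axiom D, which corresponds to seriality. Every such R is serial — valid.
(C) φ → □◇φ (axiom B) characterises the symmetric frames. Such an R need not be symmetric — not valid.
(D) φ → ◇φ is the dual of axiom T, which corresponds to reflexivity. Such an R need not be reflexive — not valid.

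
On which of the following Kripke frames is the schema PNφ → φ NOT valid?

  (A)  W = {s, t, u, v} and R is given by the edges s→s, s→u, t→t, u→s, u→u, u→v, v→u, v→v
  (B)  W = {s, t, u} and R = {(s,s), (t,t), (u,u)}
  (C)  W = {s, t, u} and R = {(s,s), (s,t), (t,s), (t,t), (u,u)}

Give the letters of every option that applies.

none

The schema PNφ → φ is the dual of axiom B; it is valid on a frame iff R is symmetric.
(A) R is symmetric (every R-edge is matched by its reverse), so the schema is valid here.
(B) R is symmetric (every R-edge is matched by its reverse), so the schema is valid here.
(C) R is symmetric (every R-edge is matched by its reverse), so the schema is valid here.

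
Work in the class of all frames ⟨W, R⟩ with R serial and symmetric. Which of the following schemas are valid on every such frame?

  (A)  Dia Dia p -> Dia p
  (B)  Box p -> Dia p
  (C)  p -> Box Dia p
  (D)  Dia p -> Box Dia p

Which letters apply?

(A) the dual of axiom 4: valid iff R is transitive. Such an R need not be transitive — not valid.
(B) Box p -> Dia p is axiom D, which corresponds to seriality. Every such R is serial — valid.
(C) axiom B: valid iff R is symmetric. Every such R is symmetric — valid.
(D) Dia p -> Box Dia p (axiom 5) characterises the euclidean frames. Such an R need not be euclidean — not valid.

B, C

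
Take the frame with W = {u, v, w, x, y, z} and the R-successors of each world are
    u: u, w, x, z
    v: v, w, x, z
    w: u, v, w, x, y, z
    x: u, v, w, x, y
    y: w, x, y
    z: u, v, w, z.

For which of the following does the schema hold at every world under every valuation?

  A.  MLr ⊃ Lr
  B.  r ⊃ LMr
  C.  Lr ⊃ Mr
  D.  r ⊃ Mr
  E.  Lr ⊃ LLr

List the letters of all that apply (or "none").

B, C, D

R is reflexive: each world relates to itself.
R is symmetric: every R-edge is matched by its reverse.
R is not transitive: u R w and w R v but not u R v.
R is not euclidean: u R x and u R z but not x R z.
R is serial: every world has an R-successor.
(A) MLr ⊃ Lr is the dual of axiom 5; it is valid on a frame exactly when R is euclidean. R is not euclidean, so not valid.
(B) r ⊃ LMr is axiom B; it is valid on a frame exactly when R is symmetric. R is symmetric, so valid.
(C) Lr ⊃ Mr (axiom D) characterises the serial frames. R is serial — valid.
(D) the dual of axiom T: valid iff R is reflexive. R is reflexive — valid.
(E) Lr ⊃ LLr is axiom 4; it is valid on a frame exactly when R is transitive. R is not transitive, so not valid.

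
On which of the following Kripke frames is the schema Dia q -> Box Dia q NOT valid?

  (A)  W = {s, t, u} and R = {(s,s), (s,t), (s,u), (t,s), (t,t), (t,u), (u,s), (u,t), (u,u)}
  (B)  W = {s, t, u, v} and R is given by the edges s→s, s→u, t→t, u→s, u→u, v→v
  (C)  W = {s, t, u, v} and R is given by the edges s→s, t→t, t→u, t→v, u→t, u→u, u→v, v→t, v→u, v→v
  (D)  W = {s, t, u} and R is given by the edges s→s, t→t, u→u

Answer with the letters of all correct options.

The schema Dia q -> Box Dia q is axiom 5; it is valid on a frame iff R is euclidean.
(A) R is euclidean (any two R-successors of the same world are R-related), so the schema is valid here.
(B) R is euclidean (any two R-successors of the same world are R-related), so the schema is valid here.
(C) R is euclidean (any two R-successors of the same world are R-related), so the schema is valid here.
(D) R is euclidean (any two R-successors of the same world are R-related), so the schema is valid here.

none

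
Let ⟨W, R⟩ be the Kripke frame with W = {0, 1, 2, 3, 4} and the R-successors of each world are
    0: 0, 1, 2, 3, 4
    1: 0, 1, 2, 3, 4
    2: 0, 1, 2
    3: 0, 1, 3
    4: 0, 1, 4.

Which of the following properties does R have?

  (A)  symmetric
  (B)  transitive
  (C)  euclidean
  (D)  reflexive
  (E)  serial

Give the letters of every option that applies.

A, D, E

(A) symmetric: every R-edge is matched by its reverse.
(B) not transitive: 2 R 0 and 0 R 3 but not 2 R 3.
(C) not euclidean: 0 R 2 and 0 R 3 but not 2 R 3.
(D) reflexive: each world relates to itself.
(E) serial: every world has an R-successor.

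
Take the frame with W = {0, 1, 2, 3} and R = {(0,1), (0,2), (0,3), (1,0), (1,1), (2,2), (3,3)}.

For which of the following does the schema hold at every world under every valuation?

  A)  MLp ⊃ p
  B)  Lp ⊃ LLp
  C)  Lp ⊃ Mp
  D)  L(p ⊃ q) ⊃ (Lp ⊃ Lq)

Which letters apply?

C, D

R is not symmetric: 0 R 2 but not 2 R 0.
R is not transitive: 0 R 1 and 1 R 0 but not 0 R 0.
R is serial: every world has an R-successor.
(A) MLp ⊃ p is the dual of axiom B; it is valid on a frame exactly when R is symmetric. R is not symmetric, so not valid.
(B) axiom 4: valid iff R is transitive. R is not transitive — not valid.
(C) Lp ⊃ Mp is axiom D, which corresponds to seriality. R is serial — valid.
(D) this is just K, valid on every normal frame.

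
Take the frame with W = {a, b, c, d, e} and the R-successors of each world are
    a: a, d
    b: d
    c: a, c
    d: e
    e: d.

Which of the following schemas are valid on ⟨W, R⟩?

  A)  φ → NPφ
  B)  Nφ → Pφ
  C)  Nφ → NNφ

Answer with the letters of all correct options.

B

R is not symmetric: a R d but not d R a.
R is not transitive: a R d and d R e but not a R e.
R is serial: every world has an R-successor.
(A) axiom B: valid iff R is symmetric. R is not symmetric — not valid.
(B) Nφ → Pφ is axiom D; it is valid on a frame exactly when R is serial. R is serial, so valid.
(C) Nφ → NNφ (axiom 4) characterises the transitive frames. R is not transitive — not valid.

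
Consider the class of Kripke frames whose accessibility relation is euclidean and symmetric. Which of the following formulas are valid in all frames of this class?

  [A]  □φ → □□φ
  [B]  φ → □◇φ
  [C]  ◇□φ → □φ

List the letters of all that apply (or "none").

A symmetric euclidean relation is transitive (uRv and vRw give vRu by symmetry, then uRw by the euclidean condition, applied at v).
(A) □φ → □□φ (axiom 4) characterises the transitive frames. Every such R is transitive — valid.
(B) φ → □◇φ is axiom B, which corresponds to symmetry. Every such R is symmetric — valid.
(C) ◇□φ → □φ (the dual of axiom 5) characterises the euclidean frames. Every such R is euclidean — valid.

A, B, C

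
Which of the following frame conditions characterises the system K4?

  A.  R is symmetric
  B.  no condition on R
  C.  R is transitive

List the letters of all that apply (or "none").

(A) this class determines KB, not K4.
(B) this class determines K, not K4.
(C) K4 is sound and complete for exactly this class.

C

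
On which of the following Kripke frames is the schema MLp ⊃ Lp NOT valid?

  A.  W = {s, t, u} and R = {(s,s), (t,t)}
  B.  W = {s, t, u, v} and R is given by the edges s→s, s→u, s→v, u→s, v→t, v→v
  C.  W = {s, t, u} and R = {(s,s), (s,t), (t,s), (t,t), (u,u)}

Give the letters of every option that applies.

The schema MLp ⊃ Lp is the dual of axiom 5; it is valid on a frame iff R is euclidean.
(A) R is euclidean (any two R-successors of the same world are R-related), so the schema is valid here.
(B) R is not euclidean (s R u and s R v but not u R v), so the schema fails here.
(C) R is euclidean (any two R-successors of the same world are R-related), so the schema is valid here.

B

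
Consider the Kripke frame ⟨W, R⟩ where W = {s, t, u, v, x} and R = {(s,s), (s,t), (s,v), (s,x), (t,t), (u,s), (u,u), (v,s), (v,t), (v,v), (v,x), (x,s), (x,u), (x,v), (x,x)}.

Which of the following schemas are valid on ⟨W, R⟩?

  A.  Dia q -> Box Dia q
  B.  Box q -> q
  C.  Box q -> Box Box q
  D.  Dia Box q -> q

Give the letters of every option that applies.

R is reflexive: each world relates to itself.
R is not symmetric: s R t but not t R s.
R is not transitive: s R x and x R u but not s R u.
R is not euclidean: s R t and s R s but not t R s.
(A) axiom 5: valid iff R is euclidean. R is not euclidean — not valid.
(B) Box q -> q is axiom T, which corresponds to reflexivity. R is reflexive — valid.
(C) axiom 4: valid iff R is transitive. R is not transitive — not valid.
(D) Dia Box q -> q (the dual of axiom B) characterises the symmetric frames. R is not symmetric — not valid.

B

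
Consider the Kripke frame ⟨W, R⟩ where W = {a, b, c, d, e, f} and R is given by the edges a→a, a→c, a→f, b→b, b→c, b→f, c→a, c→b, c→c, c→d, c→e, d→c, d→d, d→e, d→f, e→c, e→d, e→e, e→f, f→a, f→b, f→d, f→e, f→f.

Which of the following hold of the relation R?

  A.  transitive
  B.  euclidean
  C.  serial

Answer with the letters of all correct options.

(A) not transitive: a R c and c R b but not a R b.
(B) not euclidean: a R c and a R f but not c R f.
(C) serial: every world has an R-successor.

C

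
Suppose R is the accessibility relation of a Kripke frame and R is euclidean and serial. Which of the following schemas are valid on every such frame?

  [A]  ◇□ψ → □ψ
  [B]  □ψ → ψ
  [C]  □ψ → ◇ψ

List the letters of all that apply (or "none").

A, C

(A) the dual of axiom 5: valid iff R is euclidean. Every such R is euclidean — valid.
(B) □ψ → ψ is axiom T, which corresponds to reflexivity. Such an R need not be reflexive — not valid.
(C) □ψ → ◇ψ (axiom D) characterises the serial frames. Every such R is serial — valid.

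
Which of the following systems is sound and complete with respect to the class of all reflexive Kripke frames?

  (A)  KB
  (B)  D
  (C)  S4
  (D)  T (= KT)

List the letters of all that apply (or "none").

D

(A) KB is determined by the class of symmetric frames.
(B) D is determined by the class of serial frames.
(C) S4 is determined by the class of reflexive and transitive frames.
(D) T (= KT) is determined by exactly this class.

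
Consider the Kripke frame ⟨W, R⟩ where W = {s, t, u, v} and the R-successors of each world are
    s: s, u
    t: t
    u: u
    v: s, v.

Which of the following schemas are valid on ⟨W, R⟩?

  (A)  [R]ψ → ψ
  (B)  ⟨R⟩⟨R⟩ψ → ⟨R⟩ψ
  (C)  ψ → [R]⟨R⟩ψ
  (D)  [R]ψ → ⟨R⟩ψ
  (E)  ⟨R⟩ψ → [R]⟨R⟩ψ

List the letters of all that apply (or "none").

A, D

R is reflexive: each world relates to itself.
R is not symmetric: s R u but not u R s.
R is not transitive: v R s and s R u but not v R u.
R is not euclidean: s R u and s R s but not u R s.
R is serial: every world has an R-successor.
(A) [R]ψ → ψ is axiom T, which corresponds to reflexivity. R is reflexive — valid.
(B) ⟨R⟩⟨R⟩ψ → ⟨R⟩ψ (the dual of axiom 4) characterises the transitive frames. R is not transitive — not valid.
(C) ψ → [R]⟨R⟩ψ is axiom B; it is valid on a frame exactly when R is symmetric. R is not symmetric, so not valid.
(D) [R]ψ → ⟨R⟩ψ (axiom D) characterises the serial frames. R is serial — valid.
(E) ⟨R⟩ψ → [R]⟨R⟩ψ (axiom 5) characterises the euclidean frames. R is not euclidean — not valid.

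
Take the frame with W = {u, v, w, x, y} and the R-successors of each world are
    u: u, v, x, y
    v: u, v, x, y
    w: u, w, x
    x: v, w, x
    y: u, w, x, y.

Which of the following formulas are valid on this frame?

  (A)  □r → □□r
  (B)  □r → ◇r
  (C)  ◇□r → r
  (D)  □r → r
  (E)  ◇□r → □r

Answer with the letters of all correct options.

R is reflexive: each world relates to itself.
R is not symmetric: u R x but not x R u.
R is not transitive: u R x and x R w but not u R w.
R is not euclidean: u R x and u R u but not x R u.
R is serial: every world has an R-successor.
(A) □r → □□r (axiom 4) characterises the transitive frames. R is not transitive — not valid.
(B) □r → ◇r is axiom D, which corresponds to seriality. R is serial — valid.
(C) ◇□r → r is the dual of axiom B, which corresponds to symmetry. R is not symmetric — not valid.
(D) axiom T: valid iff R is reflexive. R is reflexive — valid.
(E) ◇□r → □r (the dual of axiom 5) characterises the euclidean frames. R is not euclidean — not valid.

B, D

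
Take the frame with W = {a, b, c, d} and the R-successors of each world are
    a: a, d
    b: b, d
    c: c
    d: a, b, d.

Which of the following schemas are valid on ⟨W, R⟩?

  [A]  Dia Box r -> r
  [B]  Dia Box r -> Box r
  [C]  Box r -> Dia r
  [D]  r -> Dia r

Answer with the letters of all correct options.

A, C, D

R is reflexive: each world relates to itself.
R is symmetric: every R-edge is matched by its reverse.
R is not euclidean: d R a and d R b but not a R b.
R is serial: every world has an R-successor.
(A) Dia Box r -> r is the dual of axiom B, which corresponds to symmetry. R is symmetric — valid.
(B) Dia Box r -> Box r is the dual of axiom 5; it is valid on a frame exactly when R is euclidean. R is not euclidean, so not valid.
(C) axiom D: valid iff R is serial. R is serial — valid.
(D) r -> Dia r (the dual of axiom T) characterises the reflexive frames. R is reflexive — valid.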